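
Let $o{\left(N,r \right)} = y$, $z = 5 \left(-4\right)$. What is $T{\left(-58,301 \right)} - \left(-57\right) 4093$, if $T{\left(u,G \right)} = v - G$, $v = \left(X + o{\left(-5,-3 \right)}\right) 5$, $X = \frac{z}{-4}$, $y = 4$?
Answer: $233045$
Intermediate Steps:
$z = -20$
$X = 5$ ($X = - \frac{20}{-4} = \left(-20\right) \left(- \frac{1}{4}\right) = 5$)
$o{\left(N,r \right)} = 4$
$v = 45$ ($v = \left(5 + 4\right) 5 = 9 \cdot 5 = 45$)
$T{\left(u,G \right)} = 45 - G$
$T{\left(-58,301 \right)} - \left(-57\right) 4093 = \left(45 - 301\right) - \left(-57\right) 4093 = \left(45 - 301\right) - -233301 = -256 + 233301 = 233045$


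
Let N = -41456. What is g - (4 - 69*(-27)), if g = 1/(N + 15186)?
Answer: -49046091/26270 ≈ -1867.0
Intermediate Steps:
g = -1/26270 (g = 1/(-41456 + 15186) = 1/(-26270) = -1/26270 ≈ -3.8066e-5)
g - (4 - 69*(-27)) = -1/26270 - (4 - 69*(-27)) = -1/26270 - (4 + 1863) = -1/26270 - 1*1867 = -1/26270 - 1867 = -49046091/26270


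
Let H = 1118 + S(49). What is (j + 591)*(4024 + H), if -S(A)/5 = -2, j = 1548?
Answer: 11020128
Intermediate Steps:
S(A) = 10 (S(A) = -5*(-2) = 10)
H = 1128 (H = 1118 + 10 = 1128)
(j + 591)*(4024 + H) = (1548 + 591)*(4024 + 1128) = 2139*5152 = 11020128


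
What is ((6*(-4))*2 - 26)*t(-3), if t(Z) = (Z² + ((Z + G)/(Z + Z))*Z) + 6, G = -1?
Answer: -962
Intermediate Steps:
t(Z) = 11/2 + Z² + Z/2 (t(Z) = (Z² + ((Z - 1)/(Z + Z))*Z) + 6 = (Z² + ((-1 + Z)/((2*Z)))*Z) + 6 = (Z² + ((-1 + Z)*(1/(2*Z)))*Z) + 6 = (Z² + ((-1 + Z)/(2*Z))*Z) + 6 = (Z² + (-½ + Z/2)) + 6 = (-½ + Z² + Z/2) + 6 = 11/2 + Z² + Z/2)
((6*(-4))*2 - 26)*t(-3) = ((6*(-4))*2 - 26)*(11/2 + (-3)² + (½)*(-3)) = (-24*2 - 26)*(11/2 + 9 - 3/2) = (-48 - 26)*13 = -74*13 = -962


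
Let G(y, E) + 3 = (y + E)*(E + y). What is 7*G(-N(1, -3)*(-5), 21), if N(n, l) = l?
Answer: 231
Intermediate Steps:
G(y, E) = -3 + (E + y)² (G(y, E) = -3 + (y + E)*(E + y) = -3 + (E + y)*(E + y) = -3 + (E + y)²)
7*G(-N(1, -3)*(-5), 21) = 7*(-3 + (21 - 1*(-3)*(-5))²) = 7*(-3 + (21 + 3*(-5))²) = 7*(-3 + (21 - 15)²) = 7*(-3 + 6²) = 7*(-3 + 36) = 7*33 = 231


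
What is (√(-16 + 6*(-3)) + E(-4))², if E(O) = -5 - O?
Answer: (1 - I*√34)² ≈ -33.0 - 11.662*I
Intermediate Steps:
(√(-16 + 6*(-3)) + E(-4))² = (√(-16 + 6*(-3)) + (-5 - 1*(-4)))² = (√(-16 - 18) + (-5 + 4))² = (√(-34) - 1)² = (I*√34 - 1)² = (-1 + I*√34)²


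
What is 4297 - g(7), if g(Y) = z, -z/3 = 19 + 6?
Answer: 4372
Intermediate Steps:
z = -75 (z = -3*(19 + 6) = -3*25 = -75)
g(Y) = -75
4297 - g(7) = 4297 - 1*(-75) = 4297 + 75 = 4372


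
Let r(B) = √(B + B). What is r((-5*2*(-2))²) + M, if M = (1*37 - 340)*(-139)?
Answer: 42117 + 20*√2 ≈ 42145.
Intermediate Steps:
r(B) = √2*√B (r(B) = √(2*B) = √2*√B)
M = 42117 (M = (37 - 340)*(-139) = -303*(-139) = 42117)
r((-5*2*(-2))²) + M = √2*√((-5*2*(-2))²) + 42117 = √2*√((-10*(-2))²) + 42117 = √2*√(20²) + 42117 = √2*√400 + 42117 = √2*20 + 42117 = 20*√2 + 42117 = 42117 + 20*√2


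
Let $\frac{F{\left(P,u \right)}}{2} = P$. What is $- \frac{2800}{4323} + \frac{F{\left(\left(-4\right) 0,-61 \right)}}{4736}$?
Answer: $- \frac{2800}{4323} \approx -0.6477$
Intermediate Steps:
$F{\left(P,u \right)} = 2 P$
$- \frac{2800}{4323} + \frac{F{\left(\left(-4\right) 0,-61 \right)}}{4736} = - \frac{2800}{4323} + \frac{2 \left(\left(-4\right) 0\right)}{4736} = \left(-2800\right) \frac{1}{4323} + 2 \cdot 0 \cdot \frac{1}{4736} = - \frac{2800}{4323} + 0 \cdot \frac{1}{4736} = - \frac{2800}{4323} + 0 = - \frac{2800}{4323}$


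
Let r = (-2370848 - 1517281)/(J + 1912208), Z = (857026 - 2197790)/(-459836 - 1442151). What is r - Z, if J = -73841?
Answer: -3286662368237/1165516711743 ≈ -2.8199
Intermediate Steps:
Z = 1340764/1901987 (Z = -1340764/(-1901987) = -1340764*(-1/1901987) = 1340764/1901987 ≈ 0.70493)
r = -1296043/612789 (r = (-2370848 - 1517281)/(-73841 + 1912208) = -3888129/1838367 = -3888129*1/1838367 = -1296043/612789 ≈ -2.1150)
r - Z = -1296043/612789 - 1*1340764/1901987 = -1296043/612789 - 1340764/1901987 = -3286662368237/1165516711743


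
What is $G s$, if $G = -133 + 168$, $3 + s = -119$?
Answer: $-4270$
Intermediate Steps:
$s = -122$ ($s = -3 - 119 = -122$)
$G = 35$
$G s = 35 \left(-122\right) = -4270$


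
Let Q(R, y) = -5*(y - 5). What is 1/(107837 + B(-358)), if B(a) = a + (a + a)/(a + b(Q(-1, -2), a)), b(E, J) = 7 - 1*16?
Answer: 367/39445509 ≈ 9.3040e-6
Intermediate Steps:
Q(R, y) = 25 - 5*y (Q(R, y) = -5*(-5 + y) = 25 - 5*y)
b(E, J) = -9 (b(E, J) = 7 - 16 = -9)
B(a) = a + 2*a/(-9 + a) (B(a) = a + (a + a)/(a - 9) = a + (2*a)/(-9 + a) = a + 2*a/(-9 + a))
1/(107837 + B(-358)) = 1/(107837 - 358*(-7 - 358)/(-9 - 358)) = 1/(107837 - 358*(-365)/(-367)) = 1/(107837 - 358*(-1/367)*(-365)) = 1/(107837 - 130670/367) = 1/(39445509/367) = 367/39445509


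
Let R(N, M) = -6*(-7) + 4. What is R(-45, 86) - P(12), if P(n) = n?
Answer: 34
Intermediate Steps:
R(N, M) = 46 (R(N, M) = 42 + 4 = 46)
R(-45, 86) - P(12) = 46 - 1*12 = 46 - 12 = 34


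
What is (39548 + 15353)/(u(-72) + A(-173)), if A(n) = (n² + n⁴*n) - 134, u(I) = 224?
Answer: -7843/22137694582 ≈ -3.5428e-7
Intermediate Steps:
A(n) = -134 + n² + n⁵ (A(n) = (n² + n⁵) - 134 = -134 + n² + n⁵)
(39548 + 15353)/(u(-72) + A(-173)) = (39548 + 15353)/(224 + (-134 + (-173)² + (-173)⁵)) = 54901/(224 + (-134 + 29929 - 154963892093)) = 54901/(224 - 154963862298) = 54901/(-154963862074) = 54901*(-1/154963862074) = -7843/22137694582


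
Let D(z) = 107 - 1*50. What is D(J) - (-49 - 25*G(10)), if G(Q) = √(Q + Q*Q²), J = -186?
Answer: 106 + 25*√1010 ≈ 900.51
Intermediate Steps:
G(Q) = √(Q + Q³)
D(z) = 57 (D(z) = 107 - 50 = 57)
D(J) - (-49 - 25*G(10)) = 57 - (-49 - 25*√(10 + 10³)) = 57 - (-49 - 25*√(10 + 1000)) = 57 - (-49 - 25*√1010) = 57 + (49 + 25*√1010) = 106 + 25*√1010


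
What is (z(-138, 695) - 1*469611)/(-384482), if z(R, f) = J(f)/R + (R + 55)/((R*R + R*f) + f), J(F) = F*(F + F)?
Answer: 357853359391/288680015874 ≈ 1.2396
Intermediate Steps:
J(F) = 2*F² (J(F) = F*(2*F) = 2*F²)
z(R, f) = (55 + R)/(f + R² + R*f) + 2*f²/R (z(R, f) = (2*f²)/R + (R + 55)/((R*R + R*f) + f) = 2*f²/R + (55 + R)/((R² + R*f) + f) = 2*f²/R + (55 + R)/(f + R² + R*f) = (55 + R)/(f + R² + R*f) + 2*f²/R)
(z(-138, 695) - 1*469611)/(-384482) = (((-138)² + 2*695³ + 55*(-138) + 2*(-138)*695³ + 2*(-138)²*695²)/((-138)*(695 + (-138)² - 138*695)) - 1*469611)/(-384482) = (-(19044 + 2*335702375 - 7590 + 2*(-138)*335702375 + 2*19044*483025)/(138*(695 + 19044 - 95910)) - 469611)*(-1/384482) = (-1/138*(19044 + 671404750 - 7590 - 92653855500 + 18397456200)/(-76171) - 469611)*(-1/384482) = (-1/138*(-1/76171)*(-73584983096) - 469611)*(-1/384482) = (-36792491548/5255799 - 469611)*(-1/384482) = -2504973515737/5255799*(-1/384482) = 357853359391/288680015874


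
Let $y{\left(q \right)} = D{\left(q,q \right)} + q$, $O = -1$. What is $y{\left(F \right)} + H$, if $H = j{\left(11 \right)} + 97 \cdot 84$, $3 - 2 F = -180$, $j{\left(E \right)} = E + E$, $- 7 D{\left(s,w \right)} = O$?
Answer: $\frac{115663}{14} \approx 8261.6$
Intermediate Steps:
$D{\left(s,w \right)} = \frac{1}{7}$ ($D{\left(s,w \right)} = \left(- \frac{1}{7}\right) \left(-1\right) = \frac{1}{7}$)
$j{\left(E \right)} = 2 E$
$F = \frac{183}{2}$ ($F = \frac{3}{2} - -90 = \frac{3}{2} + 90 = \frac{183}{2} \approx 91.5$)
$y{\left(q \right)} = \frac{1}{7} + q$
$H = 8170$ ($H = 2 \cdot 11 + 97 \cdot 84 = 22 + 8148 = 8170$)
$y{\left(F \right)} + H = \left(\frac{1}{7} + \frac{183}{2}\right) + 8170 = \frac{1283}{14} + 8170 = \frac{115663}{14}$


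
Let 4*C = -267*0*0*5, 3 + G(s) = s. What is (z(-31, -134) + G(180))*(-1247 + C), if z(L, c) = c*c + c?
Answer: -22444753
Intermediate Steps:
z(L, c) = c + c² (z(L, c) = c² + c = c + c²)
G(s) = -3 + s
C = 0 (C = (-267*0*0*5)/4 = (-0*5)/4 = (-267*0)/4 = (¼)*0 = 0)
(z(-31, -134) + G(180))*(-1247 + C) = (-134*(1 - 134) + (-3 + 180))*(-1247 + 0) = (-134*(-133) + 177)*(-1247) = (17822 + 177)*(-1247) = 17999*(-1247) = -22444753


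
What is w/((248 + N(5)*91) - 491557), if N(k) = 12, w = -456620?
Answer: 456620/490217 ≈ 0.93147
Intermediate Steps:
w/((248 + N(5)*91) - 491557) = -456620/((248 + 12*91) - 491557) = -456620/((248 + 1092) - 491557) = -456620/(1340 - 491557) = -456620/(-490217) = -456620*(-1/490217) = 456620/490217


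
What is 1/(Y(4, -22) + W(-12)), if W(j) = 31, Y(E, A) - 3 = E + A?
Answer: 1/16 ≈ 0.062500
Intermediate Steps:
Y(E, A) = 3 + A + E (Y(E, A) = 3 + (E + A) = 3 + (A + E) = 3 + A + E)
1/(Y(4, -22) + W(-12)) = 1/((3 - 22 + 4) + 31) = 1/(-15 + 31) = 1/16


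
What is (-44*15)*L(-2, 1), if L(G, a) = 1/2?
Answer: -330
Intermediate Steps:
L(G, a) = ½
(-44*15)*L(-2, 1) = -44*15*(½) = -660*½ = -330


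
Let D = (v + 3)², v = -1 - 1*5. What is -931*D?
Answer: -8379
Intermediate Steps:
v = -6 (v = -1 - 5 = -6)
D = 9 (D = (-6 + 3)² = (-3)² = 9)
-931*D = -931*9 = -8379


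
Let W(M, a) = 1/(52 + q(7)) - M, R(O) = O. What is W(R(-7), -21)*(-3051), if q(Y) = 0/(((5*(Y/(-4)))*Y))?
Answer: -1113615/52 ≈ -21416.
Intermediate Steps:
q(Y) = 0 (q(Y) = 0/(((5*(Y*(-¼)))*Y)) = 0/(((5*(-Y/4))*Y)) = 0/(((-5*Y/4)*Y)) = 0/((-5*Y²/4)) = 0*(-4/(5*Y²)) = 0)
W(M, a) = 1/52 - M (W(M, a) = 1/(52 + 0) - M = 1/52 - M)
W(R(-7), -21)*(-3051) = (1/52 - 1*(-7))*(-3051) = (1/52 + 7)*(-3051) = (365/52)*(-3051) = -1113615/52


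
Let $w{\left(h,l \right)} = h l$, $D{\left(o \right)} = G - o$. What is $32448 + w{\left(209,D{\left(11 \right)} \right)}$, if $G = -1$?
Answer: $29940$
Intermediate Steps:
$D{\left(o \right)} = -1 - o$
$32448 + w{\left(209,D{\left(11 \right)} \right)} = 32448 + 209 \left(-1 - 11\right) = 32448 + 209 \left(-12\right) = 32448 - 2508 = 29940$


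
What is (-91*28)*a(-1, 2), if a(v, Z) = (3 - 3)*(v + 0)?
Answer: 0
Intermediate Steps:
a(v, Z) = 0 (a(v, Z) = 0*v = 0)
(-91*28)*a(-1, 2) = -91*28*0 = -2548*0 = 0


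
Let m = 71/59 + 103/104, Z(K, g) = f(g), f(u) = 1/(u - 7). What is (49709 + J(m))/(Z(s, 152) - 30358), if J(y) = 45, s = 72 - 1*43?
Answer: -7214330/4401909 ≈ -1.6389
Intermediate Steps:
s = 29 (s = 72 - 43 = 29)
f(u) = 1/(-7 + u)
Z(K, g) = 1/(-7 + g)
m = 13461/6136 (m = 71*(1/59) + 103*(1/104) = 71/59 + 103/104 = 13461/6136 ≈ 2.1938)
(49709 + J(m))/(Z(s, 152) - 30358) = (49709 + 45)/(1/(-7 + 152) - 30358) = 49754/(1/145 - 30358) = 49754/(-4401909/145) = 49754*(-145/4401909) = -7214330/4401909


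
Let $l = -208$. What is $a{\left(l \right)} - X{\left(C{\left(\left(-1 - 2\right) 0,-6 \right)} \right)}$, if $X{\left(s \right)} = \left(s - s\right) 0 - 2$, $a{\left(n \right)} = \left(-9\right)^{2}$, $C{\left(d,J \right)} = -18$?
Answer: $83$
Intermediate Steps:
$a{\left(n \right)} = 81$
$X{\left(s \right)} = -2$ ($X{\left(s \right)} = 0 \cdot 0 - 2 = 0 - 2 = -2$)
$a{\left(l \right)} - X{\left(C{\left(\left(-1 - 2\right) 0,-6 \right)} \right)} = 81 - -2 = 81 + 2 = 83$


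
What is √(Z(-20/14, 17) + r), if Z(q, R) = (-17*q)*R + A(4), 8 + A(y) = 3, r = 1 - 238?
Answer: 2*√2093/7 ≈ 13.071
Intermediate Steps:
r = -237
A(y) = -5 (A(y) = -8 + 3 = -5)
Z(q, R) = -5 - 17*R*q (Z(q, R) = (-17*q)*R - 5 = -17*R*q - 5 = -5 - 17*R*q)
√(Z(-20/14, 17) + r) = √((-5 - 17*17*(-20/14)) - 237) = √((-5 - 17*17*(-20*1/14)) - 237) = √((-5 - 17*17*(-10/7)) - 237) = √((-5 + 2890/7) - 237) = √(2855/7 - 237) = √(1196/7) = 2*√2093/7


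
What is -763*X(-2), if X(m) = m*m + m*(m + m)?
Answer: -9156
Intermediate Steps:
X(m) = 3*m**2 (X(m) = m**2 + m*(2*m) = m**2 + 2*m**2 = 3*m**2)
-763*X(-2) = -2289*(-2)**2 = -2289*4 = -763*12 = -9156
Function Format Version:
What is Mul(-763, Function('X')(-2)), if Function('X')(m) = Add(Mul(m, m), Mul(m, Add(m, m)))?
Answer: -9156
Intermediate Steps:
Function('X')(m) = Mul(3, Pow(m, 2)) (Function('X')(m) = Add(Pow(m, 2), Mul(m, Mul(2, m))) = Add(Pow(m, 2), Mul(2, Pow(m, 2))) = Mul(3, Pow(m, 2)))
Mul(-763, Function('X')(-2)) = Mul(-763, Mul(3, Pow(-2, 2))) = Mul(-763, Mul(3, 4)) = Mul(-763, 12) = -9156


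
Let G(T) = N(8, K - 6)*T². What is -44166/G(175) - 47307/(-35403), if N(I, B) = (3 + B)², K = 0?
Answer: 1275042553/1084216875 ≈ 1.1760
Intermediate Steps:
G(T) = 9*T² (G(T) = (3 + (0 - 6))²*T² = (3 - 6)²*T² = (-3)²*T² = 9*T²)
-44166/G(175) - 47307/(-35403) = -44166/(9*175²) - 47307/(-35403) = -44166/(9*30625) - 47307*(-1/35403) = -44166/275625 + 15769/11801 = -44166*1/275625 + 15769/11801 = -14722/91875 + 15769/11801 = 1275042553/1084216875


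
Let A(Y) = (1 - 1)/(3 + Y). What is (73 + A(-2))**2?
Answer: 5329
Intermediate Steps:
A(Y) = 0 (A(Y) = 0/(3 + Y) = 0)
(73 + A(-2))**2 = (73 + 0)**2 = 73**2 = 5329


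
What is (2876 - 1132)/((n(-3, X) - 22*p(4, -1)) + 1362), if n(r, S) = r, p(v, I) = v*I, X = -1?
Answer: 1744/1447 ≈ 1.2053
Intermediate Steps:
p(v, I) = I*v
(2876 - 1132)/((n(-3, X) - 22*p(4, -1)) + 1362) = (2876 - 1132)/((-3 - (-22)*4) + 1362) = 1744/((-3 - 22*(-4)) + 1362) = 1744/((-3 + 88) + 1362) = 1744/(85 + 1362) = 1744/1447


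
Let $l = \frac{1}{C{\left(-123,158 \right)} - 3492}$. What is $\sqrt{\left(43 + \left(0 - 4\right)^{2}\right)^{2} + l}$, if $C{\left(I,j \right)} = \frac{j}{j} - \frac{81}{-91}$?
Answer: $\frac{\sqrt{877819014146}}{15880} \approx 59.0$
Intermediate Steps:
$C{\left(I,j \right)} = \frac{172}{91}$ ($C{\left(I,j \right)} = 1 - - \frac{81}{91} = 1 + \frac{81}{91} = \frac{172}{91}$)
$l = - \frac{91}{317600}$ ($l = \frac{1}{\frac{172}{91} - 3492} = \frac{1}{- \frac{317600}{91}} = - \frac{91}{317600} \approx -0.00028652$)
$\sqrt{\left(43 + \left(0 - 4\right)^{2}\right)^{2} + l} = \sqrt{\left(43 + \left(0 - 4\right)^{2}\right)^{2} - \frac{91}{317600}} = \sqrt{\left(43 + \left(-4\right)^{2}\right)^{2} - \frac{91}{317600}} = \sqrt{\left(43 + 16\right)^{2} - \frac{91}{317600}} = \sqrt{59^{2} - \frac{91}{317600}} = \sqrt{3481 - \frac{91}{317600}} = \sqrt{\frac{1105565509}{317600}} = \frac{\sqrt{877819014146}}{15880}$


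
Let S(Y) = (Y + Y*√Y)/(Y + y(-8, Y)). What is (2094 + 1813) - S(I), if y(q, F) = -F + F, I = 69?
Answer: 3906 - √69 ≈ 3897.7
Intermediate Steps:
y(q, F) = 0
S(Y) = (Y + Y^(3/2))/Y (S(Y) = (Y + Y*√Y)/(Y + 0) = (Y + Y^(3/2))/Y)
(2094 + 1813) - S(I) = (2094 + 1813) - (1 + √69) = 3907 + (-1 - √69) = 3906 - √69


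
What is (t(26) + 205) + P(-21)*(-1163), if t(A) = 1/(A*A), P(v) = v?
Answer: 16648529/676 ≈ 24628.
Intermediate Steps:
t(A) = A**(-2) (t(A) = 1/(A**2) = A**(-2))
(t(26) + 205) + P(-21)*(-1163) = (26**(-2) + 205) - 21*(-1163) = (1/676 + 205) + 24423 = 138581/676 + 24423 = 16648529/676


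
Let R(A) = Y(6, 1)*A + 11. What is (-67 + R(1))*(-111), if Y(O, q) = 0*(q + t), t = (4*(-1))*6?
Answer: 6216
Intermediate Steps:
t = -24 (t = -4*6 = -24)
Y(O, q) = 0 (Y(O, q) = 0*(q - 24) = 0*(-24 + q) = 0)
R(A) = 11 (R(A) = 0*A + 11 = 0 + 11 = 11)
(-67 + R(1))*(-111) = (-67 + 11)*(-111) = -56*(-111) = 6216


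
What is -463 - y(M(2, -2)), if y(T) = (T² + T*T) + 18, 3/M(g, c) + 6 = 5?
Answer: -499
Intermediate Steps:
M(g, c) = -3 (M(g, c) = 3/(-6 + 5) = 3/(-1) = 3*(-1) = -3)
y(T) = 18 + 2*T² (y(T) = (T² + T²) + 18 = 2*T² + 18 = 18 + 2*T²)
-463 - y(M(2, -2)) = -463 - (18 + 2*(-3)²) = -463 - (18 + 2*9) = -463 - (18 + 18) = -463 - 1*36 = -463 - 36 = -499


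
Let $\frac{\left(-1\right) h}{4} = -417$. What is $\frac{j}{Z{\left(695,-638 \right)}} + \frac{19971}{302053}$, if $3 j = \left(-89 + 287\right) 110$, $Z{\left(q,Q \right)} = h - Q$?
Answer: $\frac{1119478953}{348267109} \approx 3.2144$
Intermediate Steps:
$h = 1668$ ($h = \left(-4\right) \left(-417\right) = 1668$)
$Z{\left(q,Q \right)} = 1668 - Q$
$j = 7260$ ($j = \frac{\left(-89 + 287\right) 110}{3} = \frac{198 \cdot 110}{3} = \frac{1}{3} \cdot 21780 = 7260$)
$\frac{j}{Z{\left(695,-638 \right)}} + \frac{19971}{302053} = \frac{7260}{1668 - -638} + \frac{19971}{302053} = \frac{7260}{1668 + 638} + 19971 \cdot \frac{1}{302053} = \frac{7260}{2306} + \frac{19971}{302053} = 7260 \cdot \frac{1}{2306} + \frac{19971}{302053} = \frac{3630}{1153} + \frac{19971}{302053} = \frac{1119478953}{348267109}$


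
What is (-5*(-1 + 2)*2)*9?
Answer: -90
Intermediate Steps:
(-5*(-1 + 2)*2)*9 = (-5*1*2)*9 = -5*2*9 = -10*9 = -90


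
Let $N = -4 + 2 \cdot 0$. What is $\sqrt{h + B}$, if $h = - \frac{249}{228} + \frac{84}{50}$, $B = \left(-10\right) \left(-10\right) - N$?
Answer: $\frac{\sqrt{3775623}}{190} \approx 10.227$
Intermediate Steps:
$N = -4$ ($N = -4 + 0 = -4$)
$B = 104$ ($B = \left(-10\right) \left(-10\right) - -4 = 100 + 4 = 104$)
$h = \frac{1117}{1900}$ ($h = \left(-249\right) \frac{1}{228} + 84 \cdot \frac{1}{50} = - \frac{83}{76} + \frac{42}{25} = \frac{1117}{1900} \approx 0.58789$)
$\sqrt{h + B} = \sqrt{\frac{1117}{1900} + 104} = \sqrt{\frac{198717}{1900}} = \frac{\sqrt{3775623}}{190}$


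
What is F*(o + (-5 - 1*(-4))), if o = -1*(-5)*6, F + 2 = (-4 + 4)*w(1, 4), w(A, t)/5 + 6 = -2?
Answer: -58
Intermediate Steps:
w(A, t) = -40 (w(A, t) = -30 + 5*(-2) = -30 - 10 = -40)
F = -2 (F = -2 + (-4 + 4)*(-40) = -2 + 0*(-40) = -2 + 0 = -2)
o = 30 (o = 5*6 = 30)
F*(o + (-5 - 1*(-4))) = -2*(30 + (-5 - 1*(-4))) = -2*(30 + (-5 + 4)) = -2*(30 - 1) = -2*29 = -58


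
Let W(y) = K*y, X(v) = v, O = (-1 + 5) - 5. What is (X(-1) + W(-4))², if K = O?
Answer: 9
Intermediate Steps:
O = -1 (O = 4 - 5 = -1)
K = -1
W(y) = -y
(X(-1) + W(-4))² = (-1 - 1*(-4))² = (-1 + 4)² = 3² = 9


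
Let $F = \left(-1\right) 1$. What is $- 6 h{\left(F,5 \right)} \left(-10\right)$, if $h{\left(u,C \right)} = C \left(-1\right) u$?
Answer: $300$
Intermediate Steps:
$F = -1$
$h{\left(u,C \right)} = - C u$
$- 6 h{\left(F,5 \right)} \left(-10\right) = - 6 \left(\left(-1\right) 5 \left(-1\right)\right) \left(-10\right) = \left(-6\right) 5 \left(-10\right) = \left(-30\right) \left(-10\right) = 300$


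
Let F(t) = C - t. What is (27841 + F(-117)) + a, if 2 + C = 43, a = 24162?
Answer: 52161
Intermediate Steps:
C = 41 (C = -2 + 43 = 41)
F(t) = 41 - t
(27841 + F(-117)) + a = (27841 + (41 - 1*(-117))) + 24162 = (27841 + (41 + 117)) + 24162 = (27841 + 158) + 24162 = 27999 + 24162 = 52161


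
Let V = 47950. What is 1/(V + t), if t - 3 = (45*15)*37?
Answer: 1/72928 ≈ 1.3712e-5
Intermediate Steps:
t = 24978 (t = 3 + (45*15)*37 = 3 + 675*37 = 3 + 24975 = 24978)
1/(V + t) = 1/(47950 + 24978) = 1/72928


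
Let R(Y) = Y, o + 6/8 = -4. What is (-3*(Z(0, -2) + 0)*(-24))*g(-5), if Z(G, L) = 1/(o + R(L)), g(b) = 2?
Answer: -64/3 ≈ -21.333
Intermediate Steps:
o = -19/4 (o = -¾ - 4 = -19/4 ≈ -4.7500)
Z(G, L) = 1/(-19/4 + L)
(-3*(Z(0, -2) + 0)*(-24))*g(-5) = (-3*(4/(-19 + 4*(-2)) + 0)*(-24))*2 = (-3*(4/(-19 - 8) + 0)*(-24))*2 = (-3*(4/(-27) + 0)*(-24))*2 = (-3*(4*(-1/27) + 0)*(-24))*2 = (-3*(-4/27 + 0)*(-24))*2 = (-3*(-4/27)*(-24))*2 = ((4/9)*(-24))*2 = -32/3*2 = -64/3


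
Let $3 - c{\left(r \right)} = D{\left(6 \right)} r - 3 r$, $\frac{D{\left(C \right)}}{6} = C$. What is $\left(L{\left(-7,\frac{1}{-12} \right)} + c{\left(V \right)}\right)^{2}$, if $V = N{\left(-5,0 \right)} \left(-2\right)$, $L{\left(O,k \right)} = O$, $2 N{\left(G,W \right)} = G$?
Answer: $28561$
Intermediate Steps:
$N{\left(G,W \right)} = \frac{G}{2}$
$D{\left(C \right)} = 6 C$
$V = 5$ ($V = \frac{1}{2} \left(-5\right) \left(-2\right) = \left(- \frac{5}{2}\right) \left(-2\right) = 5$)
$c{\left(r \right)} = 3 - 33 r$ ($c{\left(r \right)} = 3 - \left(6 \cdot 6 r - 3 r\right) = 3 - \left(36 r - 3 r\right) = 3 - 33 r$)
$\left(L{\left(-7,\frac{1}{-12} \right)} + c{\left(V \right)}\right)^{2} = \left(-7 + \left(3 - 165\right)\right)^{2} = \left(-7 - 162\right)^{2} = \left(-169\right)^{2} = 28561$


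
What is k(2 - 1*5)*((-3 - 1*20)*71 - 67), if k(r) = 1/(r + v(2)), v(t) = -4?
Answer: 1700/7 ≈ 242.86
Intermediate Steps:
k(r) = 1/(-4 + r) (k(r) = 1/(r - 4) = 1/(-4 + r))
k(2 - 1*5)*((-3 - 1*20)*71 - 67) = ((-3 - 1*20)*71 - 67)/(-4 + (2 - 1*5)) = ((-3 - 20)*71 - 67)/(-4 + (2 - 5)) = (-23*71 - 67)/(-4 - 3) = (-1633 - 67)/(-7) = -1/7*(-1700) = 1700/7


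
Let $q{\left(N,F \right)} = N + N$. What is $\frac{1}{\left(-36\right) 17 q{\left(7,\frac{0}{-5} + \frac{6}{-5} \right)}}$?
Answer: $- \frac{1}{8568} \approx -0.00011671$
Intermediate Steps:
$q{\left(N,F \right)} = 2 N$
$\frac{1}{\left(-36\right) 17 q{\left(7,\frac{0}{-5} + \frac{6}{-5} \right)}} = \frac{1}{\left(-36\right) 17 \cdot 2 \cdot 7} = \frac{1}{\left(-612\right) 14} = \frac{1}{-8568} = - \frac{1}{8568}$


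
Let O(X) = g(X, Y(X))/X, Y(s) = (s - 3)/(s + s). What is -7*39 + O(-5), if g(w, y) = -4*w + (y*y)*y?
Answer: -173189/625 ≈ -277.10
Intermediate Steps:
Y(s) = (-3 + s)/(2*s) (Y(s) = (-3 + s)/((2*s)) = (-3 + s)*(1/(2*s)) = (-3 + s)/(2*s))
g(w, y) = y**3 - 4*w (g(w, y) = -4*w + y**2*y = -4*w + y**3 = y**3 - 4*w)
O(X) = (-4*X + (-3 + X)**3/(8*X**3))/X (O(X) = (((-3 + X)/(2*X))**3 - 4*X)/X = ((-3 + X)**3/(8*X**3) - 4*X)/X = (-4*X + (-3 + X)**3/(8*X**3))/X)
-7*39 + O(-5) = -7*39 + (-4 + (1/8)*(-3 - 5)**3/(-5)**4) = -273 + (-4 + (1/8)*(1/625)*(-8)**3) = -273 + (-4 + (1/8)*(1/625)*(-512)) = -273 + (-4 - 64/625) = -273 - 2564/625 = -173189/625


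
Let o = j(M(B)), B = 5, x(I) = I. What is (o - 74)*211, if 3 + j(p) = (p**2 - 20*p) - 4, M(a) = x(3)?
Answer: -27852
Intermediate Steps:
M(a) = 3
j(p) = -7 + p**2 - 20*p (j(p) = -3 + ((p**2 - 20*p) - 4) = -3 + (-4 + p**2 - 20*p) = -7 + p**2 - 20*p)
o = -58 (o = -7 + 3**2 - 20*3 = -7 + 9 - 60 = -58)
(o - 74)*211 = (-58 - 74)*211 = -132*211 = -27852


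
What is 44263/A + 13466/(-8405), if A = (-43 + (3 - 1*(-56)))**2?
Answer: 368583219/2151680 ≈ 171.30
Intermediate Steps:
A = 256 (A = (-43 + (3 + 56))**2 = (-43 + 59)**2 = 16**2 = 256)
44263/A + 13466/(-8405) = 44263/256 + 13466/(-8405) = 44263*(1/256) + 13466*(-1/8405) = 44263/256 - 13466/8405 = 368583219/2151680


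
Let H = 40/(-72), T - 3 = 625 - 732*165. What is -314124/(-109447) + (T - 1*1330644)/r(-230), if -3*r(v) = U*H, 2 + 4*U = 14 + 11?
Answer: -17148773015436/12586405 ≈ -1.3625e+6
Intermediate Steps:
T = -120152 (T = 3 + (625 - 732*165) = 3 + (625 - 120780) = 3 - 120155 = -120152)
H = -5/9 (H = 40*(-1/72) = -5/9 ≈ -0.55556)
U = 23/4 (U = -1/2 + (14 + 11)/4 = -1/2 + (1/4)*25 = -1/2 + 25/4 = 23/4 ≈ 5.7500)
r(v) = 115/108 (r(v) = -23*(-5)/(12*9) = -1/3*(-115/36) = 115/108)
-314124/(-109447) + (T - 1*1330644)/r(-230) = -314124/(-109447) + (-120152 - 1*1330644)/(115/108) = -314124*(-1/109447) + (-120152 - 1330644)*(108/115) = 314124/109447 - 1450796*108/115 = 314124/109447 - 156685968/115 = -17148773015436/12586405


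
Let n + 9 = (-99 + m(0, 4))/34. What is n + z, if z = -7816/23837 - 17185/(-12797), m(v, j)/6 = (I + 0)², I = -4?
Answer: -83731010739/10371431026 ≈ -8.0732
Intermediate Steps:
m(v, j) = 96 (m(v, j) = 6*(-4 + 0)² = 6*(-4)² = 6*16 = 96)
n = -309/34 (n = -9 + (-99 + 96)/34 = -9 - 3*1/34 = -9 - 3/34 = -309/34 ≈ -9.0882)
z = 309617493/305042089 (z = -7816*1/23837 - 17185*(-1/12797) = -7816/23837 + 17185/12797 = 309617493/305042089 ≈ 1.0150)
n + z = -309/34 + 309617493/305042089 = -83731010739/10371431026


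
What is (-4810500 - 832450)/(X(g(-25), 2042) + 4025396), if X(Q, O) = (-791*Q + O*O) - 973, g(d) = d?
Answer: -2821475/4106981 ≈ -0.68699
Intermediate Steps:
X(Q, O) = -973 + O**2 - 791*Q (X(Q, O) = (-791*Q + O**2) - 973 = (O**2 - 791*Q) - 973 = -973 + O**2 - 791*Q)
(-4810500 - 832450)/(X(g(-25), 2042) + 4025396) = (-4810500 - 832450)/((-973 + 2042**2 - 791*(-25)) + 4025396) = -5642950/((-973 + 4169764 + 19775) + 4025396) = -5642950/(4188566 + 4025396) = -5642950/8213962 = -5642950*1/8213962 = -2821475/4106981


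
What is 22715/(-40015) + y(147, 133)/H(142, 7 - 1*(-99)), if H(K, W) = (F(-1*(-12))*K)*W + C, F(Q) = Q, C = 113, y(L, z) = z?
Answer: -820023792/1446438211 ≈ -0.56693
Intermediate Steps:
H(K, W) = 113 + 12*K*W (H(K, W) = ((-1*(-12))*K)*W + 113 = (12*K)*W + 113 = 12*K*W + 113 = 113 + 12*K*W)
22715/(-40015) + y(147, 133)/H(142, 7 - 1*(-99)) = 22715/(-40015) + 133/(113 + 12*142*(7 - 1*(-99))) = 22715*(-1/40015) + 133/(113 + 12*142*(7 + 99)) = -4543/8003 + 133/(113 + 12*142*106) = -4543/8003 + 133/(113 + 180624) = -4543/8003 + 133/180737 = -820023792/1446438211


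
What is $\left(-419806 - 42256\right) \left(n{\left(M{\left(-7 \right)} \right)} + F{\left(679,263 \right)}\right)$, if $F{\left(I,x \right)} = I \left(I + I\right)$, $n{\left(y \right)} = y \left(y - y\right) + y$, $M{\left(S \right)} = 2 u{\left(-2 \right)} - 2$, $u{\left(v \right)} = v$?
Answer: $-426056280712$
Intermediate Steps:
$M{\left(S \right)} = -6$ ($M{\left(S \right)} = 2 \left(-2\right) - 2 = -4 - 2 = -6$)
$n{\left(y \right)} = y$ ($n{\left(y \right)} = y 0 + y = 0 + y = y$)
$F{\left(I,x \right)} = 2 I^{2}$ ($F{\left(I,x \right)} = I 2 I = 2 I^{2}$)
$\left(-419806 - 42256\right) \left(n{\left(M{\left(-7 \right)} \right)} + F{\left(679,263 \right)}\right) = \left(-419806 - 42256\right) \left(-6 + 2 \cdot 679^{2}\right) = - 462062 \left(-6 + 2 \cdot 461041\right) = - 462062 \left(-6 + 922082\right) = \left(-462062\right) 922076 = -426056280712$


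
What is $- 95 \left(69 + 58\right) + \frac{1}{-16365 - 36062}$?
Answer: $- \frac{632531756}{52427} \approx -12065.0$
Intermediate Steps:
$- 95 \left(69 + 58\right) + \frac{1}{-16365 - 36062} = \left(-95\right) 127 + \frac{1}{-52427} = -12065 - \frac{1}{52427} = - \frac{632531756}{52427}$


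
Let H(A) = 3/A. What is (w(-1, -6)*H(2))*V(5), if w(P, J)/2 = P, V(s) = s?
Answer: -15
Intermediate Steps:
w(P, J) = 2*P
(w(-1, -6)*H(2))*V(5) = ((2*(-1))*(3/2))*5 = -6/2*5 = -2*3/2*5 = -3*5 = -15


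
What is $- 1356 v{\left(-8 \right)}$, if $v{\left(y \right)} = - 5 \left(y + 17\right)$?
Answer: $61020$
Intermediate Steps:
$v{\left(y \right)} = -85 - 5 y$ ($v{\left(y \right)} = - 5 \left(17 + y\right) = -85 - 5 y$)
$- 1356 v{\left(-8 \right)} = - 1356 \left(-85 - -40\right) = - 1356 \left(-85 + 40\right) = \left(-1356\right) \left(-45\right) = 61020$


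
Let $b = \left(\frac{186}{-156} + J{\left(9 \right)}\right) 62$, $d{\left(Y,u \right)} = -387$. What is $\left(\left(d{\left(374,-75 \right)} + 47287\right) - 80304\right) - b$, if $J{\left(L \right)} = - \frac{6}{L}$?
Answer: $- \frac{1298261}{39} \approx -33289.0$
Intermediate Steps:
$b = - \frac{4495}{39}$ ($b = \left(\frac{186}{-156} - \frac{6}{9}\right) 62 = \left(186 \left(- \frac{1}{156}\right) - \frac{2}{3}\right) 62 = \left(- \frac{31}{26} - \frac{2}{3}\right) 62 = \left(- \frac{145}{78}\right) 62 = - \frac{4495}{39} \approx -115.26$)
$\left(\left(d{\left(374,-75 \right)} + 47287\right) - 80304\right) - b = \left(\left(-387 + 47287\right) - 80304\right) - - \frac{4495}{39} = \left(46900 - 80304\right) + \frac{4495}{39} = -33404 + \frac{4495}{39} = - \frac{1298261}{39}$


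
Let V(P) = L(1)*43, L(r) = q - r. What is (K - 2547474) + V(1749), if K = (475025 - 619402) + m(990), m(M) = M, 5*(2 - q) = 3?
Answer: -13454219/5 ≈ -2.6908e+6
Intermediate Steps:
q = 7/5 (q = 2 - ⅕*3 = 2 - ⅗ = 7/5 ≈ 1.4000)
L(r) = 7/5 - r
V(P) = 86/5 (V(P) = (7/5 - 1*1)*43 = (7/5 - 1)*43 = (⅖)*43 = 86/5)
K = -143387 (K = (475025 - 619402) + 990 = -144377 + 990 = -143387)
(K - 2547474) + V(1749) = (-143387 - 2547474) + 86/5 = -2690861 + 86/5 = -13454219/5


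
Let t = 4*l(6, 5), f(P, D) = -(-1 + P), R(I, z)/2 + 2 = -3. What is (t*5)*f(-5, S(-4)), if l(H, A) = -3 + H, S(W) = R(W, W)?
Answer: 360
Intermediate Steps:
R(I, z) = -10 (R(I, z) = -4 + 2*(-3) = -4 - 6 = -10)
S(W) = -10
f(P, D) = 1 - P
t = 12 (t = 4*(-3 + 6) = 4*3 = 12)
(t*5)*f(-5, S(-4)) = (12*5)*(1 - 1*(-5)) = 60*(1 + 5) = 60*6 = 360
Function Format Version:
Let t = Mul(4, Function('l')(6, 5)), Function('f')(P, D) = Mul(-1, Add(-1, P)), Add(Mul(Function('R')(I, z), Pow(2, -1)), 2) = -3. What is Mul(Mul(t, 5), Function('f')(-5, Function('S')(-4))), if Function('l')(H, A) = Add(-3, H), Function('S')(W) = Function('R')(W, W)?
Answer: 360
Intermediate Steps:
Function('R')(I, z) = -10 (Function('R')(I, z) = Add(-4, Mul(2, -3)) = Add(-4, -6) = -10)
Function('S')(W) = -10
Function('f')(P, D) = Add(1, Mul(-1, P))
t = 12 (t = Mul(4, Add(-3, 6)) = Mul(4, 3) = 12)
Mul(Mul(t, 5), Function('f')(-5, Function('S')(-4))) = Mul(Mul(12, 5), Add(1, Mul(-1, -5))) = Mul(60, Add(1, 5)) = Mul(60, 6) = 360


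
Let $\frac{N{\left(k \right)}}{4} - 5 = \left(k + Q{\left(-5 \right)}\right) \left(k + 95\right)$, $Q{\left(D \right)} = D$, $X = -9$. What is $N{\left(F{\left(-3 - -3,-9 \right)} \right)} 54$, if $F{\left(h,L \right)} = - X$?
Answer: $90936$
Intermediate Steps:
$F{\left(h,L \right)} = 9$ ($F{\left(h,L \right)} = \left(-1\right) \left(-9\right) = 9$)
$N{\left(k \right)} = 20 + 4 \left(-5 + k\right) \left(95 + k\right)$ ($N{\left(k \right)} = 20 + 4 \left(k - 5\right) \left(k + 95\right) = 20 + 4 \left(-5 + k\right) \left(95 + k\right)$)
$N{\left(F{\left(-3 - -3,-9 \right)} \right)} 54 = \left(-1880 + 4 \cdot 9^{2} + 360 \cdot 9\right) 54 = \left(-1880 + 4 \cdot 81 + 3240\right) 54 = \left(-1880 + 324 + 3240\right) 54 = 1684 \cdot 54 = 90936$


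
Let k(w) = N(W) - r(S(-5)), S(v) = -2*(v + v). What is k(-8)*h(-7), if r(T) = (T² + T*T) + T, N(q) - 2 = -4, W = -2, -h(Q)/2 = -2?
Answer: -3288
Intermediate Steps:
h(Q) = 4 (h(Q) = -2*(-2) = 4)
N(q) = -2 (N(q) = 2 - 4 = -2)
S(v) = -4*v
r(T) = T + 2*T² (r(T) = (T² + T²) + T = 2*T² + T = T + 2*T²)
k(w) = -822 (k(w) = -2 - (-4*(-5))*(1 + 2*(-4*(-5))) = -2 - 20*(1 + 2*20) = -2 - 20*(1 + 40) = -2 - 20*41 = -2 - 1*820 = -2 - 820 = -822)
k(-8)*h(-7) = -822*4 = -3288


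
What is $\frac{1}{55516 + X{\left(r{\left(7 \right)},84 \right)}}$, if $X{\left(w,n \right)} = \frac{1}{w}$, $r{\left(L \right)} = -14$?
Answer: $\frac{14}{777223} \approx 1.8013 \cdot 10^{-5}$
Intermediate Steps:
$\frac{1}{55516 + X{\left(r{\left(7 \right)},84 \right)}} = \frac{1}{55516 + \frac{1}{-14}} = \frac{1}{55516 - \frac{1}{14}} = \frac{1}{\frac{777223}{14}} = \frac{14}{777223}$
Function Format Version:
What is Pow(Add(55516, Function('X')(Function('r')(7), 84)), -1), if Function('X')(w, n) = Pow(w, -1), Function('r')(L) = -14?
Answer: Rational(14, 777223) ≈ 1.8013e-5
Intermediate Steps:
Pow(Add(55516, Function('X')(Function('r')(7), 84)), -1) = Pow(Add(55516, Pow(-14, -1)), -1) = Pow(Add(55516, Rational(-1, 14)), -1) = Pow(Rational(777223, 14), -1) = Rational(14, 777223)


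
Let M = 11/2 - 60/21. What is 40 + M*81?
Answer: 3557/14 ≈ 254.07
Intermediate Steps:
M = 37/14 (M = 11*(½) - 60*1/21 = 11/2 - 20/7 = 37/14 ≈ 2.6429)
40 + M*81 = 40 + (37/14)*81 = 40 + 2997/14 = 3557/14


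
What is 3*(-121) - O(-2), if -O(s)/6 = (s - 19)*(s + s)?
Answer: 141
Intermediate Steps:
O(s) = -12*s*(-19 + s) (O(s) = -6*(s - 19)*(s + s) = -6*(-19 + s)*2*s = -12*s*(-19 + s))
3*(-121) - O(-2) = 3*(-121) - 12*(-2)*(19 - 1*(-2)) = -363 - 12*(-2)*(19 + 2) = -363 - 12*(-2)*21 = -363 - 1*(-504) = -363 + 504 = 141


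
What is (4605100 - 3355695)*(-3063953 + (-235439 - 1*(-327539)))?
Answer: -3713047997465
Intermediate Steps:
(4605100 - 3355695)*(-3063953 + (-235439 - 1*(-327539))) = 1249405*(-3063953 + (-235439 + 327539)) = 1249405*(-3063953 + 92100) = 1249405*(-2971853) = -3713047997465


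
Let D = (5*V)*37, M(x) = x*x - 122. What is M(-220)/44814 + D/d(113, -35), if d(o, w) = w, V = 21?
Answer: -2463038/22407 ≈ -109.92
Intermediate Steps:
M(x) = -122 + x² (M(x) = x² - 122 = -122 + x²)
D = 3885 (D = (5*21)*37 = 105*37 = 3885)
M(-220)/44814 + D/d(113, -35) = (-122 + (-220)²)/44814 + 3885/(-35) = (-122 + 48400)*(1/44814) + 3885*(-1/35) = 48278*(1/44814) - 111 = 24139/22407 - 111 = -2463038/22407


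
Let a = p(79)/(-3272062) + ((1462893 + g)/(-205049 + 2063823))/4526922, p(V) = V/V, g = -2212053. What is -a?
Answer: 905485240129/2294403934827955078 ≈ 3.9465e-7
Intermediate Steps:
p(V) = 1
a = -905485240129/2294403934827955078 (a = 1/(-3272062) + ((1462893 - 2212053)/(-205049 + 2063823))/4526922 = 1*(-1/3272062) - 749160/1858774*(1/4526922) = -1/3272062 - 749160*1/1858774*(1/4526922) = -1/3272062 - 374580/929387*1/4526922 = -1/3272062 - 62430/701210409469 = -905485240129/2294403934827955078 ≈ -3.9465e-7)
-a = -1*(-905485240129/2294403934827955078) = 905485240129/2294403934827955078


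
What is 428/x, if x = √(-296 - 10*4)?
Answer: -107*I*√21/21 ≈ -23.349*I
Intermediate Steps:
x = 4*I*√21 (x = √(-296 - 40) = √(-336) = 4*I*√21 ≈ 18.33*I)
428/x = 428/((4*I*√21)) = 428*(-I*√21/84) = -107*I*√21/21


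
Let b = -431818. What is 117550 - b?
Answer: 549368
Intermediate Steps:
117550 - b = 117550 - 1*(-431818) = 117550 + 431818 = 549368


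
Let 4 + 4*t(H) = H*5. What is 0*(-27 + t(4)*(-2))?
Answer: 0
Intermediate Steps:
t(H) = -1 + 5*H/4 (t(H) = -1 + (H*5)/4 = -1 + (5*H)/4 = -1 + 5*H/4)
0*(-27 + t(4)*(-2)) = 0*(-27 + (-1 + (5/4)*4)*(-2)) = 0*(-27 + (-1 + 5)*(-2)) = 0*(-27 + 4*(-2)) = 0*(-27 - 8) = 0*(-35) = 0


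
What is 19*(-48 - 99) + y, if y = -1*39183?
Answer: -41976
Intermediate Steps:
y = -39183
19*(-48 - 99) + y = 19*(-48 - 99) - 39183 = 19*(-147) - 39183 = -2793 - 39183 = -41976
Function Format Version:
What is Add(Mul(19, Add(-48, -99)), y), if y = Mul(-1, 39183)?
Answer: -41976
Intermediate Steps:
y = -39183
Add(Mul(19, Add(-48, -99)), y) = Add(Mul(19, Add(-48, -99)), -39183) = Add(Mul(19, -147), -39183) = Add(-2793, -39183) = -41976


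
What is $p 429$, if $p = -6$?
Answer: $-2574$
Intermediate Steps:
$p 429 = \left(-6\right) 429 = -2574$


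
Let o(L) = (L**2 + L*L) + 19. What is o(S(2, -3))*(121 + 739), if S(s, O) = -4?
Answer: 43860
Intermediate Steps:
o(L) = 19 + 2*L**2 (o(L) = (L**2 + L**2) + 19 = 2*L**2 + 19 = 19 + 2*L**2)
o(S(2, -3))*(121 + 739) = (19 + 2*(-4)**2)*(121 + 739) = (19 + 2*16)*860 = (19 + 32)*860 = 51*860 = 43860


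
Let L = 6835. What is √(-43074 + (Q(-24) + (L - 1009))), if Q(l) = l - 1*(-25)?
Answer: I*√37247 ≈ 192.99*I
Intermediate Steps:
Q(l) = 25 + l (Q(l) = l + 25 = 25 + l)
√(-43074 + (Q(-24) + (L - 1009))) = √(-43074 + ((25 - 24) + (6835 - 1009))) = √(-43074 + (1 + 5826)) = √(-43074 + 5827) = √(-37247) = I*√37247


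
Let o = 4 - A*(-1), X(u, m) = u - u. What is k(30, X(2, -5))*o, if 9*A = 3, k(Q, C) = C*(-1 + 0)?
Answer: 0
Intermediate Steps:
X(u, m) = 0
k(Q, C) = -C (k(Q, C) = C*(-1) = -C)
A = 1/3 (A = (1/9)*3 = 1/3 ≈ 0.33333)
o = 13/3 (o = 4 - 1*1/3*(-1) = 4 - 1/3*(-1) = 4 + 1/3 = 13/3 ≈ 4.3333)
k(30, X(2, -5))*o = -1*0*(13/3) = 0*(13/3) = 0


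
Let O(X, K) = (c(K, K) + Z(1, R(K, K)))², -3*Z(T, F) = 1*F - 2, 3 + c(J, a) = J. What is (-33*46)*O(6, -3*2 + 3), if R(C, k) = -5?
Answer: -61226/3 ≈ -20409.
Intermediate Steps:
c(J, a) = -3 + J
Z(T, F) = ⅔ - F/3 (Z(T, F) = -(1*F - 2)/3 = -(F - 2)/3 = -(-2 + F)/3 = ⅔ - F/3)
O(X, K) = (-⅔ + K)² (O(X, K) = ((-3 + K) + (⅔ - ⅓*(-5)))² = ((-3 + K) + (⅔ + 5/3))² = ((-3 + K) + 7/3)² = (-⅔ + K)²)
(-33*46)*O(6, -3*2 + 3) = (-33*46)*((-2 + 3*(-3*2 + 3))²/9) = -506*(-2 + 3*(-6 + 3))²/3 = -506*(-2 + 3*(-3))²/3 = -506*(-2 - 9)²/3 = -506*(-11)²/3 = -506*121/3 = -1518*121/9 = -61226/3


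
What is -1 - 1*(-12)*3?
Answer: 35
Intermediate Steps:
-1 - 1*(-12)*3 = -1 + 12*3 = -1 + 36 = 35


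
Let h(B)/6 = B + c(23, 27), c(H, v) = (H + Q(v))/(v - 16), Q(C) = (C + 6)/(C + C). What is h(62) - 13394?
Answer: -429301/33 ≈ -13009.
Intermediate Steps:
Q(C) = (6 + C)/(2*C) (Q(C) = (6 + C)/((2*C)) = (6 + C)*(1/(2*C)) = (6 + C)/(2*C))
c(H, v) = (H + (6 + v)/(2*v))/(-16 + v) (c(H, v) = (H + (6 + v)/(2*v))/(v - 16) = (H + (6 + v)/(2*v))/(-16 + v))
h(B) = 425/33 + 6*B (h(B) = 6*(B + (3 + (½)*27 + 23*27)/(27*(-16 + 27))) = 6*(B + (1/27)*(3 + 27/2 + 621)/11) = 6*(B + (1/27)*(1/11)*(1275/2)) = 6*(B + 425/198) = 6*(425/198 + B) = 425/33 + 6*B)
h(62) - 13394 = (425/33 + 6*62) - 13394 = (425/33 + 372) - 13394 = 12701/33 - 13394 = -429301/33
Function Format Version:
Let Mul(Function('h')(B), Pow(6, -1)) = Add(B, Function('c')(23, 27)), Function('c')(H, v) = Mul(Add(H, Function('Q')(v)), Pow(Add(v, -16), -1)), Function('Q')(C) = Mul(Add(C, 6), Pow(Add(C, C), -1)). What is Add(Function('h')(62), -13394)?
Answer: Rational(-429301, 33) ≈ -13009.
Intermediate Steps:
Function('Q')(C) = Mul(Rational(1, 2), Pow(C, -1), Add(6, C)) (Function('Q')(C) = Mul(Add(6, C), Pow(Mul(2, C), -1)) = Mul(Add(6, C), Mul(Rational(1, 2), Pow(C, -1))) = Mul(Rational(1, 2), Pow(C, -1), Add(6, C)))
Function('c')(H, v) = Mul(Pow(Add(-16, v), -1), Add(H, Mul(Rational(1, 2), Pow(v, -1), Add(6, v)))) (Function('c')(H, v) = Mul(Add(H, Mul(Rational(1, 2), Pow(v, -1), Add(6, v))), Pow(Add(v, -16), -1)) = Mul(Add(H, Mul(Rational(1, 2), Pow(v, -1), Add(6, v))), Pow(Add(-16, v), -1)) = Mul(Pow(Add(-16, v), -1), Add(H, Mul(Rational(1, 2), Pow(v, -1), Add(6, v)))))
Function('h')(B) = Add(Rational(425, 33), Mul(6, B)) (Function('h')(B) = Mul(6, Add(B, Mul(Pow(27, -1), Pow(Add(-16, 27), -1), Add(3, Mul(Rational(1, 2), 27), Mul(23, 27))))) = Mul(6, Add(B, Mul(Rational(1, 27), Pow(11, -1), Add(3, Rational(27, 2), 621)))) = Mul(6, Add(B, Mul(Rational(1, 27), Rational(1, 11), Rational(1275, 2)))) = Mul(6, Add(B, Rational(425, 198))) = Mul(6, Add(Rational(425, 198), B)) = Add(Rational(425, 33), Mul(6, B)))
Add(Function('h')(62), -13394) = Add(Add(Rational(425, 33), Mul(6, 62)), -13394) = Add(Add(Rational(425, 33), 372), -13394) = Add(Rational(12701, 33), -13394) = Rational(-429301, 33)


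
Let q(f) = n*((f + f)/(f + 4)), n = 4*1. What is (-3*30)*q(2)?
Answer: -240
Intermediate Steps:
n = 4
q(f) = 8*f/(4 + f) (q(f) = 4*((f + f)/(f + 4)) = 4*((2*f)/(4 + f)) = 4*(2*f/(4 + f)) = 8*f/(4 + f))
(-3*30)*q(2) = (-3*30)*(8*2/(4 + 2)) = -720*2/6 = -90*8/3 = -240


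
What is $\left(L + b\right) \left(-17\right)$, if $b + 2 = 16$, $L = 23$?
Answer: $-629$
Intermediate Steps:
$b = 14$ ($b = -2 + 16 = 14$)
$\left(L + b\right) \left(-17\right) = \left(23 + 14\right) \left(-17\right) = 37 \left(-17\right) = -629$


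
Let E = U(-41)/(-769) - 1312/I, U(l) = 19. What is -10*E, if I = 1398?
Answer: 5177450/537531 ≈ 9.6319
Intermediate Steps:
E = -517745/537531 (E = 19/(-769) - 1312/1398 = 19*(-1/769) - 1312*1/1398 = -19/769 - 656/699 = -517745/537531 ≈ -0.96319)
-10*E = -10*(-517745/537531) = 5177450/537531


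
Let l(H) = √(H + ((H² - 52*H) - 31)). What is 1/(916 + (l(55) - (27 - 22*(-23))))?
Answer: 383/146500 - 3*√21/146500 ≈ 0.0025205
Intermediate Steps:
l(H) = √(-31 + H² - 51*H) (l(H) = √(H + (-31 + H² - 52*H)) = √(-31 + H² - 51*H))
1/(916 + (l(55) - (27 - 22*(-23)))) = 1/(916 + (√(-31 + 55² - 51*55) - (27 - 22*(-23)))) = 1/(916 + (√(-31 + 3025 - 2805) - (27 + 506))) = 1/(916 + (√189 - 1*533)) = 1/(916 + (3*√21 - 533)) = 1/(916 + (-533 + 3*√21)) = 1/(383 + 3*√21)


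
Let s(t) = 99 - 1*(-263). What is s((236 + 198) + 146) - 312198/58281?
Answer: 6928508/19427 ≈ 356.64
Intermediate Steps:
s(t) = 362 (s(t) = 99 + 263 = 362)
s((236 + 198) + 146) - 312198/58281 = 362 - 312198/58281 = 362 - 312198*1/58281 = 362 - 104066/19427 = 6928508/19427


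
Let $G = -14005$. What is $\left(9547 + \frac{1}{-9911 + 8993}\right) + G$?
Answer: $- \frac{4092445}{918} \approx -4458.0$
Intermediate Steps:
$\left(9547 + \frac{1}{-9911 + 8993}\right) + G = \left(9547 + \frac{1}{-9911 + 8993}\right) - 14005 = \left(9547 + \frac{1}{-918}\right) - 14005 = \left(9547 - \frac{1}{918}\right) - 14005 = \frac{8764145}{918} - 14005 = - \frac{4092445}{918}$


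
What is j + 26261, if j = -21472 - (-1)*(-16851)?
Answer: -12062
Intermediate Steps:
j = -38323 (j = -21472 - 1*16851 = -21472 - 16851 = -38323)
j + 26261 = -38323 + 26261 = -12062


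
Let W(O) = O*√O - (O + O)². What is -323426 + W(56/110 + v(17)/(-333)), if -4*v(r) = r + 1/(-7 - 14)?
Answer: -47844148272473254/147928698225 + 200699*√8576871765/49309566075 ≈ -3.2343e+5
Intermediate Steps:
v(r) = 1/84 - r/4 (v(r) = -(r + 1/(-7 - 14))/4 = -(r + 1/(-21))/4 = -(r - 1/21)/4 = -(-1/21 + r)/4 = 1/84 - r/4)
W(O) = O^(3/2) - 4*O² (W(O) = O^(3/2) - (2*O)² = O^(3/2) - 4*O²)
-323426 + W(56/110 + v(17)/(-333)) = -323426 + ((56/110 + (1/84 - ¼*17)/(-333))^(3/2) - 4*(56/110 + (1/84 - ¼*17)/(-333))²) = -323426 + ((56*(1/110) + (1/84 - 17/4)*(-1/333))^(3/2) - 4*(56*(1/110) + (1/84 - 17/4)*(-1/333))²) = -323426 + ((28/55 - 89/21*(-1/333))^(3/2) - 4*(28/55 - 89/21*(-1/333))²) = -323426 + ((28/55 + 89/6993)^(3/2) - 4*(28/55 + 89/6993)²) = -323426 + ((200699/384615)^(3/2) - 4*(200699/384615)²) = -323426 + (200699*√8576871765/49309566075 - 4*40280088601/147928698225) = -323426 + (200699*√8576871765/49309566075 - 161120354404/147928698225) = -323426 + (-161120354404/147928698225 + 200699*√8576871765/49309566075) = -47844148272473254/147928698225 + 200699*√8576871765/49309566075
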